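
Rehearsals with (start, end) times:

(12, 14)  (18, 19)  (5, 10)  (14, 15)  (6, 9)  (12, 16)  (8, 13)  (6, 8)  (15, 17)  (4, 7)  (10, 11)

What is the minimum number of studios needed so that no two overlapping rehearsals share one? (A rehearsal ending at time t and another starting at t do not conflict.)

Events (time:±→running): 4:+→1 5:+→2 6:+→3 6:+→4 … peak 4.

4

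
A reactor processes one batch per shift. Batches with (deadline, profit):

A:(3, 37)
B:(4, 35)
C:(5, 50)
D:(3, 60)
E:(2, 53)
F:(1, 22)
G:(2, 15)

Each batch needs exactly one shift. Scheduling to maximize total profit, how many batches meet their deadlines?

5

Sort by profit descending; place each in the latest free slot ≤ its deadline.
Profit order: D=60 E=53 C=50 A=37 B=35 F=22 G=15
Assign: D→slot 3, E→slot 2, C→slot 5, A→slot 1, B→slot 4, F skipped, G skipped.
Slots: [1:A] [2:E] [3:D] [4:B] [5:C]
5 of 7 scheduled.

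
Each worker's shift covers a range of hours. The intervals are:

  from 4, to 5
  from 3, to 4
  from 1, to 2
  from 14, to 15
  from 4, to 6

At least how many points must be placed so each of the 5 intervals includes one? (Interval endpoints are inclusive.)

3

Sort by right endpoint; whenever an interval is uncovered, place a point at its right end.
By right end: [1,2]  [3,4]  [4,5]  [4,6]  [14,15]
[1,2] uncovered → point at 2; [3,4] uncovered → point at 4; [14,15] uncovered → point at 15.
Points: 2, 4, 15 (3 total).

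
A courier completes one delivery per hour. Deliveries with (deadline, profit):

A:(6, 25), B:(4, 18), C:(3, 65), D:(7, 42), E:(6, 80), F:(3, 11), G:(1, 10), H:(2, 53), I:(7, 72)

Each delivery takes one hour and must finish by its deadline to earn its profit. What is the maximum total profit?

Take jobs in profit order; each goes to the latest open slot no later than its deadline.
Profit order: E=80 I=72 C=65 H=53 D=42 A=25 B=18 F=11 G=10
Assign: E→slot 6, I→slot 7, C→slot 3, H→slot 2, D→slot 5, A→slot 4, B→slot 1, F skipped, G skipped.
Slots: [1:B] [2:H] [3:C] [4:A] [5:D] [6:E] [7:I]
Profit = 18 + 53 + 65 + 25 + 42 + 80 + 72 = 355

355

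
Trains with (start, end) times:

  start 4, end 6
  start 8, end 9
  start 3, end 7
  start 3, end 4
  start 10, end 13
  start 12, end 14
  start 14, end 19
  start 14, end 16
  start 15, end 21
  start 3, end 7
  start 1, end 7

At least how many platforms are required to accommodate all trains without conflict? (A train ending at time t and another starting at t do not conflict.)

4

Count concurrent intervals with a sweep; the peak is the room count.
Events (time:±→running): 1:+→1 3:+→2 3:+→3 3:+→4 … peak 4.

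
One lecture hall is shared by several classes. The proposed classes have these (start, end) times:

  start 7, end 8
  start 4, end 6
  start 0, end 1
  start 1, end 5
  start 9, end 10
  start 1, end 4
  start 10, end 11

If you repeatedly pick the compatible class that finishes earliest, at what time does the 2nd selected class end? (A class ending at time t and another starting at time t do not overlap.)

By end time: (0,1), (1,4), (1,5), (4,6), (7,8), (9,10), (10,11).
Pick (0,1); next start ≥ 1 → (1,4); next start ≥ 4 → (4,6); next start ≥ 6 → (7,8); next start ≥ 8 → (9,10); next start ≥ 10 → (10,11).
Selected: (0,1) (1,4) (4,6) (7,8) (9,10) (10,11)

4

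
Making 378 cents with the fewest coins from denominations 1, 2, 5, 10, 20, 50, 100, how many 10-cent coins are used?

Greedy: take as many of the largest coin as possible, then repeat with the remainder.
378 − 3×100→78 − 1×50→28 − 1×20→8 − 1×5→3 − 1×2→1 − 1×1→0
Count of 10: 0

0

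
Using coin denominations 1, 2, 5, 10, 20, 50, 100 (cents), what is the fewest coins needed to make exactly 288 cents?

Use the largest denomination that fits, subtract, and repeat.
288 = 2×100 + 1×50 + 1×20 + 1×10 + 1×5 + 1×2 + 1×1
Total coins = 2 + 1 + 1 + 1 + 1 + 1 + 1 = 8

8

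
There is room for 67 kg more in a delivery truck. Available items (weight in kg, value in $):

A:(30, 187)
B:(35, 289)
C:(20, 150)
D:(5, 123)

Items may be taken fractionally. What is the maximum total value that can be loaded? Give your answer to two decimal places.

605.63

Greedy by value/weight ratio, highest first.
Order: D (123/5=24.60) > B (289/35=8.26) > C (150/20=7.50) > A (187/30=6.23)
Fill: take D (5 @ 123) → take B (35 @ 289) → take C (20 @ 150) → take 7/30 of A → 43.63; 67/67 used.
Total value = 605.63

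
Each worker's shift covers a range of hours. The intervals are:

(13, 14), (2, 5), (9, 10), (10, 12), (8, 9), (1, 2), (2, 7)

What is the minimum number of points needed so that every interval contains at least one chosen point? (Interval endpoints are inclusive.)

4

Process intervals by earliest right end; each time one isn't hit yet, stab at its right endpoint.
Sorted: [1,2] [2,5] [2,7] [8,9] [9,10] [10,12] [13,14]
{[1,2],[2,5],[2,7]} hit by 2; {[8,9],[9,10]} hit by 9; {[10,12]} hit by 12; {[13,14]} hit by 14.
Points: 2, 9, 12, 14 (4 total).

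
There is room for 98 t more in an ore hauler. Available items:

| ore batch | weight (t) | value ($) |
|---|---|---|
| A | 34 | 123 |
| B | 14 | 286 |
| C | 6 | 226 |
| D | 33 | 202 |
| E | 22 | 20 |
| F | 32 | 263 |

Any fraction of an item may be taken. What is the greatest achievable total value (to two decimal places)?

Ratios (sorted): C 37.67, B 20.43, F 8.22, D 6.12, A 3.62, E 0.91
take C (6 @ 226); take B (14 @ 286); take F (32 @ 263); take D (33 @ 202); take 13/34 of A → 47.03. Capacity used 98/98.
Total value = 1024.03

1024.03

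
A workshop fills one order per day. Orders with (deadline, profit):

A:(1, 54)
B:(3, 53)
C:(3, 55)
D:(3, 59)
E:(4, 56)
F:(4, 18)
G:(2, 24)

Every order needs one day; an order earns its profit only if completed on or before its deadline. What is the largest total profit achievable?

224

Profit order: D=59 E=56 C=55 A=54 B=53 G=24 F=18
Assign: D→slot 3, E→slot 4, C→slot 2, A→slot 1, B skipped, G skipped, F skipped.
Slots: [1:A] [2:C] [3:D] [4:E]
Profit = 54 + 55 + 59 + 56 = 224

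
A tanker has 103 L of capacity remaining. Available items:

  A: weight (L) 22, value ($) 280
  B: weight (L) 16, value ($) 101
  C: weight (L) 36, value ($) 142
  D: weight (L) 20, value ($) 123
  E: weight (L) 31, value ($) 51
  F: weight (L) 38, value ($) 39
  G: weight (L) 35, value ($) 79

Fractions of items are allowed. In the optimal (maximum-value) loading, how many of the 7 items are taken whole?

Order: A (280/22=12.73) > B (101/16=6.31) > D (123/20=6.15) > C (142/36=3.94) > G (79/35=2.26) > E (51/31=1.65) > F (39/38=1.03)
Fill: take A (22 @ 280) → take B (16 @ 101) → take D (20 @ 123) → take C (36 @ 142) → take 9/35 of G → 20.31; 103/103 used.
4 item(s) taken whole; one partial (take 9/35 of G).

4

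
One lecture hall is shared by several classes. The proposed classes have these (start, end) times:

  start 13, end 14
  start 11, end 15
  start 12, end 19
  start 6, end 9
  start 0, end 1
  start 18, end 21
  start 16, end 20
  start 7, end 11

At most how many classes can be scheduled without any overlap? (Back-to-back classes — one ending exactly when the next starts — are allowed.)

Sorted by end: (0,1)  (6,9)  (7,11)  (13,14)  (11,15)  (12,19)  (16,20)  (18,21)
take (0,1); take (6,9); skip (7,11); take (13,14); skip (12,19); take (16,20).
Selected 4 classes.

4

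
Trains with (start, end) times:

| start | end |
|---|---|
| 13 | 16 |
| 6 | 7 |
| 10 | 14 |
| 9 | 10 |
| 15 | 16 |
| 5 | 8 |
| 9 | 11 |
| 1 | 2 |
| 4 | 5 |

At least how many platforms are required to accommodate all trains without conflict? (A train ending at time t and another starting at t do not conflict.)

The answer is the maximum number of intervals overlapping at any instant.
starts: [1, 4, 5, 6, 9, 9, 10, 13, 15]
ends:   [2, 5, 7, 8, 10, 11, 14, 16, 16]
s1→1 e2→0 s4→1 e5→0 s5→1 s6→2  — peak 2.

2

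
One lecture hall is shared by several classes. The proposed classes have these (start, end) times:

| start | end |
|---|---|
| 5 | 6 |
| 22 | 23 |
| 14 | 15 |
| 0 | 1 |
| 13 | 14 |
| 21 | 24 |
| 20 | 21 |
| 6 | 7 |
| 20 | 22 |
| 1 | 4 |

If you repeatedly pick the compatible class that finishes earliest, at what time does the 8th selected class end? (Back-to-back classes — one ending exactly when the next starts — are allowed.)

Sorted by end: (0,1)  (1,4)  (5,6)  (6,7)  (13,14)  (14,15)  (20,21)  (20,22)  (22,23)  (21,24)
take (0,1); take (1,4); take (5,6); take (6,7); take (13,14); take (14,15); take (20,21); skip (20,22); take (22,23).
Selected: (0,1) (1,4) (5,6) (6,7) (13,14) (14,15) (20,21) (22,23)

23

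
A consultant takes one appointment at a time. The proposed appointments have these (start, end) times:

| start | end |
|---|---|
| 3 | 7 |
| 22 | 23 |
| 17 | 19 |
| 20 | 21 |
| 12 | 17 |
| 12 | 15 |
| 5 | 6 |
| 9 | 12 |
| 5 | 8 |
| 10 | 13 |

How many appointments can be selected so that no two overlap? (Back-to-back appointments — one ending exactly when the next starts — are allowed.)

Sort by end time and greedily take each interval whose start is ≥ the last chosen end.
Sorted by end: (5,6)  (3,7)  (5,8)  (9,12)  (10,13)  (12,15)  (12,17)  (17,19)  (20,21)  (22,23)
take (5,6); skip (3,7); skip (5,8); take (9,12); take (12,15); take (17,19); take (20,21); take (22,23).
Selected 6 appointments.

6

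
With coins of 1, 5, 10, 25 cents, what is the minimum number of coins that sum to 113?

113 − 4×25→13 − 1×10→3 − 3×1→0
Total coins = 4 + 1 + 3 = 8

8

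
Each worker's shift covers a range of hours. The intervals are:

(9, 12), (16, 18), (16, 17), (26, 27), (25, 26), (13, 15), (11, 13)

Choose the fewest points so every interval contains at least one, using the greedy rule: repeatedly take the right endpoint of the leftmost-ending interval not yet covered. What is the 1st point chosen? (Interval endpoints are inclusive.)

12

Process intervals by earliest right end; each time one isn't hit yet, stab at its right endpoint.
Sorted: [9,12] [11,13] [13,15] [16,17] [16,18] [25,26] [26,27]
{[9,12],[11,13]} hit by 12; {[13,15]} hit by 15; {[16,17],[16,18]} hit by 17; {[25,26],[26,27]} hit by 26.
Points: 12, 15, 17, 26 (4 total).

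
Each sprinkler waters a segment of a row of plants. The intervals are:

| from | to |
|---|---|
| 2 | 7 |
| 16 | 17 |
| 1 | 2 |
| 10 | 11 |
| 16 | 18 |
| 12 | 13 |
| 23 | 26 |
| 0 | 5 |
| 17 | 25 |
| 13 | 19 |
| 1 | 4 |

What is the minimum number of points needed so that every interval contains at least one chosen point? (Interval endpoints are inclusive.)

5

Sort by right endpoint; whenever an interval is uncovered, place a point at its right end.
By right end: [1,2]  [1,4]  [0,5]  [2,7]  [10,11]  [12,13]  [16,17]  [16,18]  [13,19]  [17,25]  [23,26]
[1,2] uncovered → point at 2; [10,11] uncovered → point at 11; [12,13] uncovered → point at 13; [16,17] uncovered → point at 17; [23,26] uncovered → point at 26.
Points: 2, 11, 13, 17, 26 (5 total).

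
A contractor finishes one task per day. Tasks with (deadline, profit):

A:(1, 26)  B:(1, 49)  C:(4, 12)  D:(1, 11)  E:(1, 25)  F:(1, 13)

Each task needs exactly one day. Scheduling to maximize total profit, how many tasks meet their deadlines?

Sort by profit descending; place each in the latest free slot ≤ its deadline.
Profit order: B=49 A=26 E=25 F=13 C=12 D=11
Assign: B→slot 1, A skipped, E skipped, F skipped, C→slot 4, D skipped.
Slots: [1:B] [4:C]
2 of 6 scheduled.

2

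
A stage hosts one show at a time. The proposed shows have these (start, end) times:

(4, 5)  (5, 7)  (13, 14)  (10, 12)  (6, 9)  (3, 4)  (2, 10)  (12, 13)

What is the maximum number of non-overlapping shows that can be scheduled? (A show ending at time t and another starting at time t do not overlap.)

6

By end time: (3,4), (4,5), (5,7), (6,9), (2,10), (10,12), (12,13), (13,14).
Pick (3,4); next start ≥ 4 → (4,5); next start ≥ 5 → (5,7); next start ≥ 7 → (10,12); next start ≥ 12 → (12,13); next start ≥ 13 → (13,14).
Selected 6 shows.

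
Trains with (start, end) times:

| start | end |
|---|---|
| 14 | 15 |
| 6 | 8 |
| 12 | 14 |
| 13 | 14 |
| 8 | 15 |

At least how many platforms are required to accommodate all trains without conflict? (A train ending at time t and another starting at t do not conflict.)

Count concurrent intervals with a sweep; the peak is the room count.
starts: [6, 8, 12, 13, 14]
ends:   [8, 14, 14, 15, 15]
s6→1 e8→0 s8→1 s12→2 s13→3  — peak 3.

3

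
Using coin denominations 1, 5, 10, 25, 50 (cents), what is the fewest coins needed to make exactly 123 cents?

7

Use the largest denomination that fits, subtract, and repeat.
123 − 2×50→23 − 2×10→3 − 3×1→0
Total coins = 2 + 2 + 3 = 7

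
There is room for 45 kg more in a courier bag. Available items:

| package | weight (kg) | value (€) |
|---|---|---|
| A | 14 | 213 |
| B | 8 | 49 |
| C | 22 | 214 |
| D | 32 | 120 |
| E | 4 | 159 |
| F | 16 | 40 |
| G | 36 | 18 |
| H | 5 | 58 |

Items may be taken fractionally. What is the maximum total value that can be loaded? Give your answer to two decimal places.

644.00

Order: E (159/4=39.75) > A (213/14=15.21) > H (58/5=11.60) > C (214/22=9.73) > B (49/8=6.12) > D (120/32=3.75) > F (40/16=2.50) > G (18/36=0.50)
Fill: take E (4 @ 159) → take A (14 @ 213) → take H (5 @ 58) → take C (22 @ 214); 45/45 used.
Total value = 644.00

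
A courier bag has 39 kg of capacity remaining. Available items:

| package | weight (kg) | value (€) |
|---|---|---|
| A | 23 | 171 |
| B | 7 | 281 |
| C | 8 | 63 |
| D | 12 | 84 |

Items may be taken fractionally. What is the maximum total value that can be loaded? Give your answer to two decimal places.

Order: B (281/7=40.14) > C (63/8=7.88) > A (171/23=7.43) > D (84/12=7.00)
Fill: take B (7 @ 281) → take C (8 @ 63) → take A (23 @ 171) → take 1/12 of D → 7.00; 39/39 used.
Total value = 522.00

522.00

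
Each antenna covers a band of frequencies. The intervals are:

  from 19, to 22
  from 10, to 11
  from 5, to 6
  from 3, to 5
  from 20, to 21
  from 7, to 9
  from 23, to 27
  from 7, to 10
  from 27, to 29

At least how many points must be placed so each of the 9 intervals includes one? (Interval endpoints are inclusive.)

5

Sorted: [3,5] [5,6] [7,9] [7,10] [10,11] [20,21] [19,22] [23,27] [27,29]
{[3,5],[5,6]} hit by 5; {[7,9],[7,10]} hit by 9; {[10,11]} hit by 11; {[20,21],[19,22]} hit by 21; {[23,27],[27,29]} hit by 27.
Points: 5, 9, 11, 21, 27 (5 total).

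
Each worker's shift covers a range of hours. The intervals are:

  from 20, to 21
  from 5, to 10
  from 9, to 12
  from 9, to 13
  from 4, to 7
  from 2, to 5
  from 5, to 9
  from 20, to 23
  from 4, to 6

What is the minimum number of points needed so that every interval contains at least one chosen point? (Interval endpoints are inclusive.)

Process intervals by earliest right end; each time one isn't hit yet, stab at its right endpoint.
By right end: [2,5]  [4,6]  [4,7]  [5,9]  [5,10]  [9,12]  [9,13]  [20,21]  [20,23]
[2,5] uncovered → point at 5; [9,12] uncovered → point at 12; [20,21] uncovered → point at 21.
Points: 5, 12, 21 (3 total).

3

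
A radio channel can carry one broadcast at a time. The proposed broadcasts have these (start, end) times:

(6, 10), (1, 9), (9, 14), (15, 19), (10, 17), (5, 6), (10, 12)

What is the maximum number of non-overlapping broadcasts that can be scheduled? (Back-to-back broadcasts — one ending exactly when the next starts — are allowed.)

4

Sorted by end: (5,6)  (1,9)  (6,10)  (10,12)  (9,14)  (10,17)  (15,19)
take (5,6); take (6,10); take (10,12); take (15,19).
Selected 4 broadcasts.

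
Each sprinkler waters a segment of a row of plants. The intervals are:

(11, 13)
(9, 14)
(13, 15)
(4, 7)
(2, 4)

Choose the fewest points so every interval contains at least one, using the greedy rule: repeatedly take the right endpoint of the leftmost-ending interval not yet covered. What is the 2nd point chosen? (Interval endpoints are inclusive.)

By right end: [2,4]  [4,7]  [11,13]  [9,14]  [13,15]
[2,4] uncovered → point at 4; [11,13] uncovered → point at 13.
Points: 4, 13 (2 total).

13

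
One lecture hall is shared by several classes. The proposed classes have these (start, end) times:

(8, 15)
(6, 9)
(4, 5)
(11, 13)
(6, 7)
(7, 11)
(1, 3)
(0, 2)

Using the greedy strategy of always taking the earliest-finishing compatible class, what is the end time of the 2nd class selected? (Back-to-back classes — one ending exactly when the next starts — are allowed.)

Sorted by end: (0,2)  (1,3)  (4,5)  (6,7)  (6,9)  (7,11)  (11,13)  (8,15)
take (0,2); skip (1,3); take (4,5); take (6,7); take (7,11); take (11,13).
Selected: (0,2) (4,5) (6,7) (7,11) (11,13)

5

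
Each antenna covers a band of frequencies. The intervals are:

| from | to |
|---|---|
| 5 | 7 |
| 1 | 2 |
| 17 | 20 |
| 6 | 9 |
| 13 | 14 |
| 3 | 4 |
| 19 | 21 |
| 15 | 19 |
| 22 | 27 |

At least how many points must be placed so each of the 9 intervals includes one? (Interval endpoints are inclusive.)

Sorted: [1,2] [3,4] [5,7] [6,9] [13,14] [15,19] [17,20] [19,21] [22,27]
{[1,2]} hit by 2; {[3,4]} hit by 4; {[5,7],[6,9]} hit by 7; {[13,14]} hit by 14; {[15,19],[17,20],[19,21]} hit by 19; {[22,27]} hit by 27.
Points: 2, 4, 7, 14, 19, 27 (6 total).

6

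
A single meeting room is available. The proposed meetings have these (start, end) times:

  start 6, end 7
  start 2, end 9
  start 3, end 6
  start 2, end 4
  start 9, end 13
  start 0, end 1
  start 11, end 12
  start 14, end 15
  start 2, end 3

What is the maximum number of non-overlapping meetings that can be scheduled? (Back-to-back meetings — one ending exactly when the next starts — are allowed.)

6

Sort by end time and greedily take each interval whose start is ≥ the last chosen end.
By end time: (0,1), (2,3), (2,4), (3,6), (6,7), (2,9), (11,12), (9,13), (14,15).
Pick (0,1); next start ≥ 1 → (2,3); next start ≥ 3 → (3,6); next start ≥ 6 → (6,7); next start ≥ 7 → (11,12); next start ≥ 12 → (14,15).
Selected 6 meetings.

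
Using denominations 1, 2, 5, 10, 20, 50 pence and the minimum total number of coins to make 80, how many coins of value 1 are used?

80 = 1×50 + 1×20 + 1×10
Count of 1: 0

0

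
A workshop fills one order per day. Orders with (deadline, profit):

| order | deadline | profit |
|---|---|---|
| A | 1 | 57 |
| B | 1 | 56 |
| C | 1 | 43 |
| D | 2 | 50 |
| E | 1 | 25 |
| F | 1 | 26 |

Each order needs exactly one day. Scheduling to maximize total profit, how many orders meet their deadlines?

By profit: A(d1,57), B(d1,56), D(d2,50), C(d1,43), F(d1,26), E(d1,25)
A→slot 1; B skipped; D→slot 2; C skipped; F skipped; E skipped.
2 of 6 scheduled.

2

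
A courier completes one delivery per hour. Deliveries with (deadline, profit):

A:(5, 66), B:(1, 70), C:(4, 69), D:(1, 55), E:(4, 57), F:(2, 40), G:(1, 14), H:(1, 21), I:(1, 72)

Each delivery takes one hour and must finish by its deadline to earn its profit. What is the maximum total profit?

Sort by profit descending; place each in the latest free slot ≤ its deadline.
Profit order: I=72 B=70 C=69 A=66 E=57 D=55 F=40 H=21 G=14
Assign: I→slot 1, B skipped, C→slot 4, A→slot 5, E→slot 3, D skipped, F→slot 2, H skipped, G skipped.
Slots: [1:I] [2:F] [3:E] [4:C] [5:A]
Profit = 72 + 40 + 57 + 69 + 66 = 304

304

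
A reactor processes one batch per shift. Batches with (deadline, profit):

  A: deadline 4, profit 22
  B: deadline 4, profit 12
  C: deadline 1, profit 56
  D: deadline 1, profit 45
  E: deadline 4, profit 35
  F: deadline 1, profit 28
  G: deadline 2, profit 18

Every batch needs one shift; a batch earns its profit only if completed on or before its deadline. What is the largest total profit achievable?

131

Take jobs in profit order; each goes to the latest open slot no later than its deadline.
By profit: C(d1,56), D(d1,45), E(d4,35), F(d1,28), A(d4,22), G(d2,18), B(d4,12)
C→slot 1; D skipped; E→slot 4; F skipped; A→slot 3; G→slot 2; B skipped.
Profit = 56 + 18 + 22 + 35 = 131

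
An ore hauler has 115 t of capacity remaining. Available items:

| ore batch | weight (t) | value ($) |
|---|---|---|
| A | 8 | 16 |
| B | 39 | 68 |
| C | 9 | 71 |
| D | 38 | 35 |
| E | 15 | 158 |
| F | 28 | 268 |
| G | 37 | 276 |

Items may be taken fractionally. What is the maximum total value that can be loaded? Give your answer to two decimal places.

820.38

Order: E (158/15=10.53) > F (268/28=9.57) > C (71/9=7.89) > G (276/37=7.46) > A (16/8=2.00) > B (68/39=1.74) > D (35/38=0.92)
Fill: take E (15 @ 158) → take F (28 @ 268) → take C (9 @ 71) → take G (37 @ 276) → take A (8 @ 16) → take 18/39 of B → 31.38; 115/115 used.
Total value = 820.38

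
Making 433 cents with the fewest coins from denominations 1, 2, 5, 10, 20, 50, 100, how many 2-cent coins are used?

1

433 = 4×100 + 1×20 + 1×10 + 1×2 + 1×1
Count of 2: 1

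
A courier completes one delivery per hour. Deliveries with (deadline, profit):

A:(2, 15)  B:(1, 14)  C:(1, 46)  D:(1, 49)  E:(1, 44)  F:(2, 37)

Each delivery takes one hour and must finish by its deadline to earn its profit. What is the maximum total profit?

86

By profit: D(d1,49), C(d1,46), E(d1,44), F(d2,37), A(d2,15), B(d1,14)
D→slot 1; C skipped; E skipped; F→slot 2; A skipped; B skipped.
Profit = 49 + 37 = 86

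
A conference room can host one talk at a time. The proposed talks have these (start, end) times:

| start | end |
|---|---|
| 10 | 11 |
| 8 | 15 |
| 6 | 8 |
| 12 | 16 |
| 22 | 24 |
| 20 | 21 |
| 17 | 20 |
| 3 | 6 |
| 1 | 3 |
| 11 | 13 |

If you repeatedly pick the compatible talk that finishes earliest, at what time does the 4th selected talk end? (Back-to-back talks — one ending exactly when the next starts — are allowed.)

By end time: (1,3), (3,6), (6,8), (10,11), (11,13), (8,15), (12,16), (17,20), (20,21), (22,24).
Pick (1,3); next start ≥ 3 → (3,6); next start ≥ 6 → (6,8); next start ≥ 8 → (10,11); next start ≥ 11 → (11,13); next start ≥ 13 → (17,20); next start ≥ 20 → (20,21); next start ≥ 21 → (22,24).
Selected: (1,3) (3,6) (6,8) (10,11) (11,13) (17,20) (20,21) (22,24)

11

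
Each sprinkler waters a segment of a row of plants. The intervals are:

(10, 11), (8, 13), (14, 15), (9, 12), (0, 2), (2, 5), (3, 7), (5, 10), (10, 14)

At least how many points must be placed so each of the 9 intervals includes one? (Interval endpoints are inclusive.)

Sort by right endpoint; whenever an interval is uncovered, place a point at its right end.
By right end: [0,2]  [2,5]  [3,7]  [5,10]  [10,11]  [9,12]  [8,13]  [10,14]  [14,15]
[0,2] uncovered → point at 2; [3,7] uncovered → point at 7; [10,11] uncovered → point at 11; [14,15] uncovered → point at 15.
Points: 2, 7, 11, 15 (4 total).

4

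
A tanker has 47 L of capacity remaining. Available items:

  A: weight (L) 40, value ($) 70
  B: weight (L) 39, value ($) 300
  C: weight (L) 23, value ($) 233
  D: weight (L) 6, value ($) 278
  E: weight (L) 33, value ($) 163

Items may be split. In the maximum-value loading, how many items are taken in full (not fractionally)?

2

Sort by value per unit weight and fill in that order.
Order: D (278/6=46.33) > C (233/23=10.13) > B (300/39=7.69) > E (163/33=4.94) > A (70/40=1.75)
Fill: take D (6 @ 278) → take C (23 @ 233) → take 18/39 of B → 138.46; 47/47 used.
2 item(s) taken whole; one partial (take 18/39 of B).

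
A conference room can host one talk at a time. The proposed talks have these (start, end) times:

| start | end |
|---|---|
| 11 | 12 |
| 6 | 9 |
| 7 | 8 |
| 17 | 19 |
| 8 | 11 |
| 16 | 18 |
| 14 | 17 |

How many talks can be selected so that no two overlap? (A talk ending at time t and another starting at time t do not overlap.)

5

Greedy by earliest finish: after sorting by end time, pick each interval compatible with the last pick.
By end time: (7,8), (6,9), (8,11), (11,12), (14,17), (16,18), (17,19).
Pick (7,8); next start ≥ 8 → (8,11); next start ≥ 11 → (11,12); next start ≥ 12 → (14,17); next start ≥ 17 → (17,19).
Selected 5 talks.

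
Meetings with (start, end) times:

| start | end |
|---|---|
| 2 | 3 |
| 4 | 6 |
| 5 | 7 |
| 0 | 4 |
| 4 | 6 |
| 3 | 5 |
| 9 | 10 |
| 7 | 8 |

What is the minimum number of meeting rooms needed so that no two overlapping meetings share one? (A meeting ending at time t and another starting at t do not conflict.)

3

Events (time:±→running): 0:+→1 2:+→2 3:-→1 3:+→2 4:-→1 4:+→2 4:+→3 … peak 3.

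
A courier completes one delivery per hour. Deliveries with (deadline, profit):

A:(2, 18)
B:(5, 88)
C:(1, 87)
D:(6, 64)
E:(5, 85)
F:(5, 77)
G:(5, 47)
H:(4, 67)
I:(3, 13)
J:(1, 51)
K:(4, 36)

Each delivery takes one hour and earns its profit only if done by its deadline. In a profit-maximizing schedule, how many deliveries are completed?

Profit order: B=88 C=87 E=85 F=77 H=67 D=64 J=51 G=47 K=36 A=18 I=13
Assign: B→slot 5, C→slot 1, E→slot 4, F→slot 3, H→slot 2, D→slot 6, J skipped, G skipped, K skipped, A skipped, I skipped.
Slots: [1:C] [2:H] [3:F] [4:E] [5:B] [6:D]
6 of 11 scheduled.

6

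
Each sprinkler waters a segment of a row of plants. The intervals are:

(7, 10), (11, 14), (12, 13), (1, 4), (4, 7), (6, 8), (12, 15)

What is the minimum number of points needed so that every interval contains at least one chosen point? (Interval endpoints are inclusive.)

By right end: [1,4]  [4,7]  [6,8]  [7,10]  [12,13]  [11,14]  [12,15]
[1,4] uncovered → point at 4; [6,8] uncovered → point at 8; [12,13] uncovered → point at 13.
Points: 4, 8, 13 (3 total).

3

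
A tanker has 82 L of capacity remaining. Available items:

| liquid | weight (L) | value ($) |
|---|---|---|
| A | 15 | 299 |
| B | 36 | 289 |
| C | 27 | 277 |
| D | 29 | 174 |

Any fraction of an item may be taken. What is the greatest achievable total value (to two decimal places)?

Greedy by value/weight ratio, highest first.
Ratios (sorted): A 19.93, C 10.26, B 8.03, D 6.00
take A (15 @ 299); take C (27 @ 277); take B (36 @ 289); take 4/29 of D → 24.00. Capacity used 82/82.
Total value = 889.00

889.00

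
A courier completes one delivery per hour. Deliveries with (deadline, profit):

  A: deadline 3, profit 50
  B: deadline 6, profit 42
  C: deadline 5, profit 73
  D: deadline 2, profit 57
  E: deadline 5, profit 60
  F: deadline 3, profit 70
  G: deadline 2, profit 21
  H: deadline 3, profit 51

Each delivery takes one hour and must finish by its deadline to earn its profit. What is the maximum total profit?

353

Sort by profit descending; place each in the latest free slot ≤ its deadline.
By profit: C(d5,73), F(d3,70), E(d5,60), D(d2,57), H(d3,51), A(d3,50), B(d6,42), G(d2,21)
C→slot 5; F→slot 3; E→slot 4; D→slot 2; H→slot 1; A skipped; B→slot 6; G skipped.
Profit = 51 + 57 + 70 + 60 + 73 + 42 = 353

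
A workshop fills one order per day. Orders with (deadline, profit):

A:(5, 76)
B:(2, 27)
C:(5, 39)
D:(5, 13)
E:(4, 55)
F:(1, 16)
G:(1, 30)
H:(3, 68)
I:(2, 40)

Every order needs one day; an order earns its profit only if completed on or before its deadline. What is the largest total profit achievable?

278

Sort by profit descending; place each in the latest free slot ≤ its deadline.
By profit: A(d5,76), H(d3,68), E(d4,55), I(d2,40), C(d5,39), G(d1,30), B(d2,27), F(d1,16), D(d5,13)
A→slot 5; H→slot 3; E→slot 4; I→slot 2; C→slot 1; G skipped; B skipped; F skipped; D skipped.
Profit = 39 + 40 + 68 + 55 + 76 = 278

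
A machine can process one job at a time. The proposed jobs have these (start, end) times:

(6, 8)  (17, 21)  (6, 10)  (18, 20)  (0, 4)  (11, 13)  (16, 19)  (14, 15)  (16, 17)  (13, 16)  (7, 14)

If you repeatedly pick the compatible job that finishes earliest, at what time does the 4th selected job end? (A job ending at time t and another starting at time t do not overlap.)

15

Greedy by earliest finish: after sorting by end time, pick each interval compatible with the last pick.
Sorted by end: (0,4)  (6,8)  (6,10)  (11,13)  (7,14)  (14,15)  (13,16)  (16,17)  (16,19)  (18,20)  (17,21)
take (0,4); take (6,8); take (11,13); take (14,15); take (16,17); take (18,20).
Selected: (0,4) (6,8) (11,13) (14,15) (16,17) (18,20)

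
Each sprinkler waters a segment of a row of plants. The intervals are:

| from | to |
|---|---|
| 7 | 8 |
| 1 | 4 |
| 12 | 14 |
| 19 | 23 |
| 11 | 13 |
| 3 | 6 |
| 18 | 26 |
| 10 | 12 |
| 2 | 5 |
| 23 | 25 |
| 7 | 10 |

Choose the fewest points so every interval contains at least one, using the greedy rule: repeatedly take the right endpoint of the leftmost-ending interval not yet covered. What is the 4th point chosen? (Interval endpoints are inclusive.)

Sorted: [1,4] [2,5] [3,6] [7,8] [7,10] [10,12] [11,13] [12,14] [19,23] [23,25] [18,26]
{[1,4],[2,5],[3,6]} hit by 4; {[7,8],[7,10]} hit by 8; {[10,12],[11,13],[12,14]} hit by 12; {[19,23],[23,25],[18,26]} hit by 23.
Points: 4, 8, 12, 23 (4 total).

23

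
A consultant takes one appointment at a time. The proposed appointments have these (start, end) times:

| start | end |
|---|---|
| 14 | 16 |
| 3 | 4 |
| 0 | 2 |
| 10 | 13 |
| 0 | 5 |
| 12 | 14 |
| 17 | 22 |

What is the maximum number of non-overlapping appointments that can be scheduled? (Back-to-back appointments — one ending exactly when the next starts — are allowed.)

By end time: (0,2), (3,4), (0,5), (10,13), (12,14), (14,16), (17,22).
Pick (0,2); next start ≥ 2 → (3,4); next start ≥ 4 → (10,13); next start ≥ 13 → (14,16); next start ≥ 16 → (17,22).
Selected 5 appointments.

5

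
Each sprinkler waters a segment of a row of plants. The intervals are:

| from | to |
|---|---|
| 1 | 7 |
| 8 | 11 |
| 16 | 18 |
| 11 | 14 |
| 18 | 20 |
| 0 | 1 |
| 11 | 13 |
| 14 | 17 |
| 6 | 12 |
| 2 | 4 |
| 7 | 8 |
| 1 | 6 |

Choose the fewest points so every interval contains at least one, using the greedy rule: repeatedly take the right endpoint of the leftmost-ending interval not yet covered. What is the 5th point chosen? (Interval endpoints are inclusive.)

By right end: [0,1]  [2,4]  [1,6]  [1,7]  [7,8]  [8,11]  [6,12]  [11,13]  [11,14]  [14,17]  [16,18]  [18,20]
[0,1] uncovered → point at 1; [2,4] uncovered → point at 4; [7,8] uncovered → point at 8; [11,13] uncovered → point at 13; [14,17] uncovered → point at 17; [18,20] uncovered → point at 20.
Points: 1, 4, 8, 13, 17, 20 (6 total).

17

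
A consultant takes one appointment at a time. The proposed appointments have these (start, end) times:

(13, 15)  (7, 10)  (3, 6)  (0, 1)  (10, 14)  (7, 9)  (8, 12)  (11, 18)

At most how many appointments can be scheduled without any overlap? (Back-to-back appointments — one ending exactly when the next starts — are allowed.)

Sorted by end: (0,1)  (3,6)  (7,9)  (7,10)  (8,12)  (10,14)  (13,15)  (11,18)
take (0,1); take (3,6); take (7,9); take (10,14); skip (13,15).
Selected 4 appointments.

4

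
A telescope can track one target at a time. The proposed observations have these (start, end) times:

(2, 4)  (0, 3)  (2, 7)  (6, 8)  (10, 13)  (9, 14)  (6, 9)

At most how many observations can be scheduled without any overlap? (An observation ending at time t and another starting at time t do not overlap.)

Sorted by end: (0,3)  (2,4)  (2,7)  (6,8)  (6,9)  (10,13)  (9,14)
take (0,3); skip (2,4); take (6,8); take (10,13).
Selected 3 observations.

3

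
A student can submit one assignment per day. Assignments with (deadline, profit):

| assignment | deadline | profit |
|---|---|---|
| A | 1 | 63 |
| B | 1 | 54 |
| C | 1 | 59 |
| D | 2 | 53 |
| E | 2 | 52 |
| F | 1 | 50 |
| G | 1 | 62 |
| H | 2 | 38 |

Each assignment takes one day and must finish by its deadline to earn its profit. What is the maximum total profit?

116

Take jobs in profit order; each goes to the latest open slot no later than its deadline.
Profit order: A=63 G=62 C=59 B=54 D=53 E=52 F=50 H=38
Assign: A→slot 1, G skipped, C skipped, B skipped, D→slot 2, E skipped, F skipped, H skipped.
Slots: [1:A] [2:D]
Profit = 63 + 53 = 116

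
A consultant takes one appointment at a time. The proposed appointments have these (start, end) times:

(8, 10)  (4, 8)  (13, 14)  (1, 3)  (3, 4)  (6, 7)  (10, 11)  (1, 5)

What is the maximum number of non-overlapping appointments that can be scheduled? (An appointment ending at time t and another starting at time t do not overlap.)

Greedy by earliest finish: after sorting by end time, pick each interval compatible with the last pick.
Sorted by end: (1,3)  (3,4)  (1,5)  (6,7)  (4,8)  (8,10)  (10,11)  (13,14)
take (1,3); take (3,4); skip (1,5); take (6,7); take (8,10); take (10,11); take (13,14).
Selected 6 appointments.

6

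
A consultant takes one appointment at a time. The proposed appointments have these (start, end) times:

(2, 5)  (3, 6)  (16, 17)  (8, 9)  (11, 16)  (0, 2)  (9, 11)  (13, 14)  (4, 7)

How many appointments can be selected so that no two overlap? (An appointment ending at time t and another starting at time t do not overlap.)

6

Order by finish time; keep every interval that doesn't clash with the previous kept one.
Sorted by end: (0,2)  (2,5)  (3,6)  (4,7)  (8,9)  (9,11)  (13,14)  (11,16)  (16,17)
take (0,2); take (2,5); take (8,9); take (9,11); take (13,14); skip (11,16); take (16,17).
Selected 6 appointments.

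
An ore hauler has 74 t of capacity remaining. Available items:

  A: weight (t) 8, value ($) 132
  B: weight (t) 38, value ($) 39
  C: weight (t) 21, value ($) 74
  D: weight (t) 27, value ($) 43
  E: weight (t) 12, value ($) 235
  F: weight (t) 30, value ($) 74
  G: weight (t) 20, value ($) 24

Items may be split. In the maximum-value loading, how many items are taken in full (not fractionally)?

Sort by value per unit weight and fill in that order.
Order: E (235/12=19.58) > A (132/8=16.50) > C (74/21=3.52) > F (74/30=2.47) > D (43/27=1.59) > G (24/20=1.20) > B (39/38=1.03)
Fill: take E (12 @ 235) → take A (8 @ 132) → take C (21 @ 74) → take F (30 @ 74) → take 3/27 of D → 4.78; 74/74 used.
4 item(s) taken whole; one partial (take 3/27 of D).

4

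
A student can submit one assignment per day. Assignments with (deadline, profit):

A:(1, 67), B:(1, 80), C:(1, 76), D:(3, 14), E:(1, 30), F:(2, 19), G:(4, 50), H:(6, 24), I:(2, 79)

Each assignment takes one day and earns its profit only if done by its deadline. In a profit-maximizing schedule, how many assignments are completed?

5

Profit order: B=80 I=79 C=76 A=67 G=50 E=30 H=24 F=19 D=14
Assign: B→slot 1, I→slot 2, C skipped, A skipped, G→slot 4, E skipped, H→slot 6, F skipped, D→slot 3.
Slots: [1:B] [2:I] [3:D] [4:G] [6:H]
5 of 9 scheduled.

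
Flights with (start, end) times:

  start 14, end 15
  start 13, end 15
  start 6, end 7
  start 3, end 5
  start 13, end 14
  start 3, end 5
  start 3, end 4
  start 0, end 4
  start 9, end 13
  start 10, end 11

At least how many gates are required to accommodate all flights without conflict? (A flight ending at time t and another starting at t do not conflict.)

Events (time:±→running): 0:+→1 3:+→2 3:+→3 3:+→4 … peak 4.

4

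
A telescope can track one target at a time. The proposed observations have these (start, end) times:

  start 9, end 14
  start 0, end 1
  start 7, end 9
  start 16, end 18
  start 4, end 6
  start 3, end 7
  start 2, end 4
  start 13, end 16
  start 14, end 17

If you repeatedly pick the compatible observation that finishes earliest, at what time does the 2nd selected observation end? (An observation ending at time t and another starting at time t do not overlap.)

Sorted by end: (0,1)  (2,4)  (4,6)  (3,7)  (7,9)  (9,14)  (13,16)  (14,17)  (16,18)
take (0,1); take (2,4); take (4,6); skip (3,7); take (7,9); take (9,14); skip (13,16); take (14,17).
Selected: (0,1) (2,4) (4,6) (7,9) (9,14) (14,17)

4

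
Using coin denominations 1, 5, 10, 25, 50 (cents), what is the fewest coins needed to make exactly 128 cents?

6

128 = 2×50 + 1×25 + 3×1
Total coins = 2 + 1 + 3 = 6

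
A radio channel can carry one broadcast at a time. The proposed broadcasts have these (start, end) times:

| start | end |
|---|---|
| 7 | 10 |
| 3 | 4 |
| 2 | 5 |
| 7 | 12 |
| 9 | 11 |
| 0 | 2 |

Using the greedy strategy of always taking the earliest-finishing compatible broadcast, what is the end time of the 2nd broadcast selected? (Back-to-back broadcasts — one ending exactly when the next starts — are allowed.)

Greedy by earliest finish: after sorting by end time, pick each interval compatible with the last pick.
By end time: (0,2), (3,4), (2,5), (7,10), (9,11), (7,12).
Pick (0,2); next start ≥ 2 → (3,4); next start ≥ 4 → (7,10).
Selected: (0,2) (3,4) (7,10)

4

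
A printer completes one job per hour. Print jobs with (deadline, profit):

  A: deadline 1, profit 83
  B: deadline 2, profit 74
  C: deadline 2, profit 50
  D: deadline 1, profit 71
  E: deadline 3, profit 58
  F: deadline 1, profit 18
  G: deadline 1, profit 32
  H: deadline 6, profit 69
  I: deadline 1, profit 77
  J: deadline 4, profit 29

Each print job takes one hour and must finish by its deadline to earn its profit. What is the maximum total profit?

313

By profit: A(d1,83), I(d1,77), B(d2,74), D(d1,71), H(d6,69), E(d3,58), C(d2,50), G(d1,32), J(d4,29), F(d1,18)
A→slot 1; I skipped; B→slot 2; D skipped; H→slot 6; E→slot 3; C skipped; G skipped; J→slot 4; F skipped.
Profit = 83 + 74 + 58 + 29 + 69 = 313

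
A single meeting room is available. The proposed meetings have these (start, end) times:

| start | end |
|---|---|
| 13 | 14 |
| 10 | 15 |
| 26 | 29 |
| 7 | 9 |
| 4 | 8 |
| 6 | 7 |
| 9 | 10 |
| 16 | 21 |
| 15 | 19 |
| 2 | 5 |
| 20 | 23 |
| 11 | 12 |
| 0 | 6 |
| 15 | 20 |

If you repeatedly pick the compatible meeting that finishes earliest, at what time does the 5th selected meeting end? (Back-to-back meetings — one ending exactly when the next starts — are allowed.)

12

By end time: (2,5), (0,6), (6,7), (4,8), (7,9), (9,10), (11,12), (13,14), (10,15), (15,19), (15,20), (16,21), (20,23), (26,29).
Pick (2,5); next start ≥ 5 → (6,7); next start ≥ 7 → (7,9); next start ≥ 9 → (9,10); next start ≥ 10 → (11,12); next start ≥ 12 → (13,14); next start ≥ 14 → (15,19); next start ≥ 19 → (20,23); next start ≥ 23 → (26,29).
Selected: (2,5) (6,7) (7,9) (9,10) (11,12) (13,14) (15,19) (20,23) (26,29)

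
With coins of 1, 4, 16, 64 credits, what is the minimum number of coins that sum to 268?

Use the largest denomination that fits, subtract, and repeat.
268 = 4×64 + 3×4
Total coins = 4 + 3 = 7

7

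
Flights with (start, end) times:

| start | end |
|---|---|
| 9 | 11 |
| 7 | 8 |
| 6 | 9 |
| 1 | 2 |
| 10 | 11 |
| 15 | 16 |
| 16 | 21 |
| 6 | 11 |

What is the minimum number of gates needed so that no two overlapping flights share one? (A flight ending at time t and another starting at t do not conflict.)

The answer is the maximum number of intervals overlapping at any instant.
starts: [1, 6, 6, 7, 9, 10, 15, 16]
ends:   [2, 8, 9, 11, 11, 11, 16, 21]
s1→1 e2→0 s6→1 s6→2 s7→3  — peak 3.

3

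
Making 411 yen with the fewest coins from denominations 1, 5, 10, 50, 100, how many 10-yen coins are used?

1

411 = 4×100 + 1×10 + 1×1
Count of 10: 1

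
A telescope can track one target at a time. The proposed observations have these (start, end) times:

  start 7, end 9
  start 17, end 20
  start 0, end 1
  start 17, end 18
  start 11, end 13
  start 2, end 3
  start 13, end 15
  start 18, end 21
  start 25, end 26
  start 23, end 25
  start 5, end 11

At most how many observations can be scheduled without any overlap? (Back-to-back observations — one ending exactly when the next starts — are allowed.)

By end time: (0,1), (2,3), (7,9), (5,11), (11,13), (13,15), (17,18), (17,20), (18,21), (23,25), (25,26).
Pick (0,1); next start ≥ 1 → (2,3); next start ≥ 3 → (7,9); next start ≥ 9 → (11,13); next start ≥ 13 → (13,15); next start ≥ 15 → (17,18); next start ≥ 18 → (18,21); next start ≥ 21 → (23,25); next start ≥ 25 → (25,26).
Selected 9 observations.

9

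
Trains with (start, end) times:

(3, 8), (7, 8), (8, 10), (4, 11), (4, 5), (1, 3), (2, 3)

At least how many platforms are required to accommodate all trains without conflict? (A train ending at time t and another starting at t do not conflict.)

starts: [1, 2, 3, 4, 4, 7, 8]
ends:   [3, 3, 5, 8, 8, 10, 11]
s1→1 s2→2 e3→1 e3→0 s3→1 s4→2 s4→3  — peak 3.

3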